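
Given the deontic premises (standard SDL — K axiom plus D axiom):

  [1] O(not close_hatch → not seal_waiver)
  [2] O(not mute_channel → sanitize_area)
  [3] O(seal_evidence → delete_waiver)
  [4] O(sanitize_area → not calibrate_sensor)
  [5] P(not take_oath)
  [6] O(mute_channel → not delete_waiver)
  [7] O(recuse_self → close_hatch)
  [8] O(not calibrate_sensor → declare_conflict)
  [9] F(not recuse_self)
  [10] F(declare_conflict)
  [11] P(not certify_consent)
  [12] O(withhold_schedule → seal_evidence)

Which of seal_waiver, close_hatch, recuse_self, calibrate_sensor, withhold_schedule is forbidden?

withhold_schedule

Premise 10 is F(declare_conflict), i.e. O(not declare_conflict).
Premise 8, O(not calibrate_sensor → declare_conflict), contraposes to O(not declare_conflict → calibrate_sensor); with O(not declare_conflict) we get O(calibrate_sensor).
Premise 4, O(sanitize_area → not calibrate_sensor), contraposes to O(calibrate_sensor → not sanitize_area); with O(calibrate_sensor) we get O(not sanitize_area).
Premise 2 is O(not mute_channel → sanitize_area); contrapositively O(not sanitize_area → mute_channel). Since O(not sanitize_area) holds, K gives O(mute_channel).
From O(mute_channel) and premise 6, O(mute_channel → not delete_waiver), we obtain O(not delete_waiver).
The contrapositive of premise 3 (O(seal_evidence → delete_waiver)) is O(not delete_waiver → not seal_evidence), and O(not delete_waiver) is already established, so O(not seal_evidence).
The contrapositive of premise 12 (O(withhold_schedule → seal_evidence)) is O(not seal_evidence → not withhold_schedule), and O(not seal_evidence) is already established, so O(not withhold_schedule).
So O(not withhold_schedule) holds, i.e. withhold_schedule is forbidden. None of the other listed options is forbidden under the premises.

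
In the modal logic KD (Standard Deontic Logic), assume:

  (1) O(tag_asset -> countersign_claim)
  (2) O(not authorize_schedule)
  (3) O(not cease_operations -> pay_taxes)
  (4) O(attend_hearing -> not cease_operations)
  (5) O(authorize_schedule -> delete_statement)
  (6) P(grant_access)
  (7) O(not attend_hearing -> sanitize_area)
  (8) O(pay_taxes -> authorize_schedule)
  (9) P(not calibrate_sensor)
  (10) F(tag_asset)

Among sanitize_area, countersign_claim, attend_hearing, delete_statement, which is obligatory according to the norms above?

From premise 2 we have O(not authorize_schedule).
Premise 8, O(pay_taxes -> authorize_schedule), contraposes to O(not authorize_schedule -> not pay_taxes); with O(not authorize_schedule) we get O(not pay_taxes).
The contrapositive of premise 3 (O(not cease_operations -> pay_taxes)) is O(not pay_taxes -> cease_operations), and O(not pay_taxes) is already established, so O(cease_operations).
The contrapositive of premise 4 (O(attend_hearing -> not cease_operations)) is O(cease_operations -> not attend_hearing), and O(cease_operations) is already established, so O(not attend_hearing).
From O(not attend_hearing) and premise 7, O(not attend_hearing -> sanitize_area), we obtain O(sanitize_area).
So O(sanitize_area) holds — sanitize_area is obligatory. None of the other listed options is made obligatory by any chain of premises.

sanitize_area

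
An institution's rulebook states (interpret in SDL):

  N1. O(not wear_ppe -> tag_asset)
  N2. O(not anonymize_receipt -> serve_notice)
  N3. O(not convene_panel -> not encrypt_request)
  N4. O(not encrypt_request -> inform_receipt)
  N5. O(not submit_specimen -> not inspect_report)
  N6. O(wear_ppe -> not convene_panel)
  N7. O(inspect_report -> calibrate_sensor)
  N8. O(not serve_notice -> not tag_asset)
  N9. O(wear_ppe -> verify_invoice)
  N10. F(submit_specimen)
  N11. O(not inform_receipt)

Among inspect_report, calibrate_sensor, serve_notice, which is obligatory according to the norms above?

From premise 11 we have O(not inform_receipt).
Premise 4, O(not encrypt_request -> inform_receipt), contraposes to O(not inform_receipt -> encrypt_request); with O(not inform_receipt) we get O(encrypt_request).
The contrapositive of premise 3 (O(not convene_panel -> not encrypt_request)) is O(encrypt_request -> convene_panel), and O(encrypt_request) is already established, so O(convene_panel).
The contrapositive of premise 6 (O(wear_ppe -> not convene_panel)) is O(convene_panel -> not wear_ppe), and O(convene_panel) is already established, so O(not wear_ppe).
Applying K to premise 1 (O(not wear_ppe -> tag_asset)) and O(not wear_ppe) yields O(tag_asset).
Premise 8, O(not serve_notice -> not tag_asset), contraposes to O(tag_asset -> serve_notice); with O(tag_asset) we get O(serve_notice).
So O(serve_notice) holds — serve_notice is obligatory. None of the other listed options is made obligatory by any chain of premises.

serve_notice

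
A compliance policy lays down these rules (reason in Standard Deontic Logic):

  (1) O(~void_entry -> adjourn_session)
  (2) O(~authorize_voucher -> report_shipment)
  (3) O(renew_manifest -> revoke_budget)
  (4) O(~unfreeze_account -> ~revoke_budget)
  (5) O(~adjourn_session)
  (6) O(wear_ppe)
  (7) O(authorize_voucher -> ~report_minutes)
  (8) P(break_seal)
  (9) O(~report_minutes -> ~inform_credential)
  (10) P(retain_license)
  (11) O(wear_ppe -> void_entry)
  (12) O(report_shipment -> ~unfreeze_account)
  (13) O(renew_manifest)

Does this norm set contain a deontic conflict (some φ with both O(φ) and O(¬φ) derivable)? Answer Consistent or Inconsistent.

Premise 1 is O(~void_entry -> adjourn_session), but O(~void_entry) is not derivable from the premises, so it does not yield O(adjourn_session).
So O(adjourn_session) is not derivable, and the apparent clash with O(~adjourn_session) does not arise.
A world satisfying every obligation exists (e.g. adjourn_session=false, authorize_voucher=true, break_seal=false, inform_credential=false, renew_manifest=true, report_minutes=false, report_shipment=false, retain_license=false, revoke_budget=true, unfreeze_account=true, void_entry=true, wear_ppe=true); no atom is both obligatory and forbidden, so the set is consistent.

Consistent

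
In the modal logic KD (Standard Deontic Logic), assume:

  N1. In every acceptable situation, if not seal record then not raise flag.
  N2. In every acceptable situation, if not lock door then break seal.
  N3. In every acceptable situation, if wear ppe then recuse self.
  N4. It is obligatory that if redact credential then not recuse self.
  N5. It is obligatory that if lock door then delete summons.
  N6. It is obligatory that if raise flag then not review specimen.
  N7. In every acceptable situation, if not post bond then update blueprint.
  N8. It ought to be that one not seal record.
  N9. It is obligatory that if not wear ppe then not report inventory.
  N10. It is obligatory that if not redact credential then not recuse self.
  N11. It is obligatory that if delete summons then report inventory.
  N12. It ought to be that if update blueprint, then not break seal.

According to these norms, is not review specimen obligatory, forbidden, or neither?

Premise 6 is O(raise_flag → ¬review_specimen), but O(raise_flag) is not derivable from the premises, so it does not yield O(¬review_specimen).
No premise or chain of K-axiom applications forces O(¬review_specimen), and none forces O(review_specimen). So ¬review_specimen is neither obligatory nor forbidden under these norms.

Neither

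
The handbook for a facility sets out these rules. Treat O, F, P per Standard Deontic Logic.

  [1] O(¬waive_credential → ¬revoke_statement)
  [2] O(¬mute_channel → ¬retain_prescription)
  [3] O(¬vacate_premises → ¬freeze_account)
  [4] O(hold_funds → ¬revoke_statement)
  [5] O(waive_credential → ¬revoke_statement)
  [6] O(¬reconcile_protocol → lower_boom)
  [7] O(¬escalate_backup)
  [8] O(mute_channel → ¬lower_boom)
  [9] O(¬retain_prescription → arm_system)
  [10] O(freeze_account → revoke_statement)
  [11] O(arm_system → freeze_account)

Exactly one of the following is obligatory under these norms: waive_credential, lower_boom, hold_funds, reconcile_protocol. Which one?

reconcile_protocol

Premises 5 and 1 are O(waive_credential → ¬revoke_statement) and O(¬waive_credential → ¬revoke_statement); every ideal world satisfies waive_credential or ¬waive_credential, so in either case ¬revoke_statement holds — hence O(¬revoke_statement).
Premise 10, O(freeze_account → revoke_statement), contraposes to O(¬revoke_statement → ¬freeze_account); with O(¬revoke_statement) we get O(¬freeze_account).
The contrapositive of premise 11 (O(arm_system → freeze_account)) is O(¬freeze_account → ¬arm_system), and O(¬freeze_account) is already established, so O(¬arm_system).
Premise 9 is O(¬retain_prescription → arm_system); contrapositively O(¬arm_system → retain_prescription). Since O(¬arm_system) holds, K gives O(retain_prescription).
Premise 2 is O(¬mute_channel → ¬retain_prescription); contrapositively O(retain_prescription → mute_channel). Since O(retain_prescription) holds, K gives O(mute_channel).
With premise 8, O(mute_channel → ¬lower_boom), the K-axiom yields O(¬lower_boom).
The contrapositive of premise 6 (O(¬reconcile_protocol → lower_boom)) is O(¬lower_boom → reconcile_protocol), and O(¬lower_boom) is already established, so O(reconcile_protocol).
So O(reconcile_protocol) holds — reconcile_protocol is obligatory. None of the other listed options is made obligatory by any chain of premises.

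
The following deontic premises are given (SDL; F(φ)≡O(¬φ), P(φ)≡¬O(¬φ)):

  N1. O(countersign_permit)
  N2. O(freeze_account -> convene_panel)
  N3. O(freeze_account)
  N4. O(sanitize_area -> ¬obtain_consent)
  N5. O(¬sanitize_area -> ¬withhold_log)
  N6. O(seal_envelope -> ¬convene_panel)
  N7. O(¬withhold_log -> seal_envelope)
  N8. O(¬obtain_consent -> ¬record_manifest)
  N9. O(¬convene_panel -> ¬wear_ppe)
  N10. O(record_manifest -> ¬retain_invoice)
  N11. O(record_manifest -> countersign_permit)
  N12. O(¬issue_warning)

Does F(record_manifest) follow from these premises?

Premise 3 states O(freeze_account) outright.
Applying K to premise 2 (O(freeze_account -> convene_panel)) and O(freeze_account) yields O(convene_panel).
The contrapositive of premise 6 (O(seal_envelope -> ¬convene_panel)) is O(convene_panel -> ¬seal_envelope), and O(convene_panel) is already established, so O(¬seal_envelope).
Premise 7 is O(¬withhold_log -> seal_envelope); contrapositively O(¬seal_envelope -> withhold_log). Since O(¬seal_envelope) holds, K gives O(withhold_log).
Premise 5 is O(¬sanitize_area -> ¬withhold_log); contrapositively O(withhold_log -> sanitize_area). Since O(withhold_log) holds, K gives O(sanitize_area).
Premise 4 is O(sanitize_area -> ¬obtain_consent); since O(sanitize_area), deontic closure gives O(¬obtain_consent).
Applying K to premise 8 (O(¬obtain_consent -> ¬record_manifest)) and O(¬obtain_consent) yields O(¬record_manifest).
Premises 1, 9, 10, 11, 12 do not contribute to this derivation.
So O(¬record_manifest) holds, i.e. F(record_manifest). The claim follows.

Yes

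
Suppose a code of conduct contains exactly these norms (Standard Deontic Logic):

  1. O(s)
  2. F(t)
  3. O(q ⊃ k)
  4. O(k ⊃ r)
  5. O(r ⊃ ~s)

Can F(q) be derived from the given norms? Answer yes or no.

Yes

Premise 1 states O(s) outright.
Premise 5 is O(r ⊃ ~s); contrapositively O(s ⊃ ~r). Since O(s) holds, K gives O(~r).
Premise 4, O(k ⊃ r), contraposes to O(~r ⊃ ~k); with O(~r) we get O(~k).
The contrapositive of premise 3 (O(q ⊃ k)) is O(~k ⊃ ~q), and O(~k) is already established, so O(~q).
Premise 2 does not contribute to this derivation.
So O(~q) holds, i.e. F(q). The claim follows.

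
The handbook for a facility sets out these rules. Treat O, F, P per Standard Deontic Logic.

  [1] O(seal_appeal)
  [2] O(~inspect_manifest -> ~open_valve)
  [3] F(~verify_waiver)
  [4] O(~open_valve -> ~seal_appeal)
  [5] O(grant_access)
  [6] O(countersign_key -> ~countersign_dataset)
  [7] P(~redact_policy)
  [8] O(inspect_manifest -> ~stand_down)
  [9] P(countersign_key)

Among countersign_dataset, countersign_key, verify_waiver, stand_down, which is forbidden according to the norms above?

Premise 1 states O(seal_appeal) outright.
Premise 4, O(~open_valve -> ~seal_appeal), contraposes to O(seal_appeal -> open_valve); with O(seal_appeal) we get O(open_valve).
Premise 2, O(~inspect_manifest -> ~open_valve), contraposes to O(open_valve -> inspect_manifest); with O(open_valve) we get O(inspect_manifest).
Applying K to premise 8 (O(inspect_manifest -> ~stand_down)) and O(inspect_manifest) yields O(~stand_down).
So O(~stand_down) holds, i.e. stand_down is forbidden. None of the other listed options is forbidden under the premises.

stand_down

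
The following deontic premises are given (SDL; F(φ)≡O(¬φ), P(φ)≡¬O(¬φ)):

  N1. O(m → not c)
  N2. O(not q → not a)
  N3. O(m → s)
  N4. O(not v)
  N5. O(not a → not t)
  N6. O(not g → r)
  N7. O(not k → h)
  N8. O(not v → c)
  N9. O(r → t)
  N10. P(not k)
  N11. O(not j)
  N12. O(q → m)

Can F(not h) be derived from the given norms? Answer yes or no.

Premise 7 is O(not k → h), but O(not k) is not derivable from the premises (the permission P(not k) asserts only not O(k), not O(not k)), so it does not yield O(h).
No other premise forces O(h). An ideal world satisfying every premise can still have not h true, so F(not h) is not derivable.

No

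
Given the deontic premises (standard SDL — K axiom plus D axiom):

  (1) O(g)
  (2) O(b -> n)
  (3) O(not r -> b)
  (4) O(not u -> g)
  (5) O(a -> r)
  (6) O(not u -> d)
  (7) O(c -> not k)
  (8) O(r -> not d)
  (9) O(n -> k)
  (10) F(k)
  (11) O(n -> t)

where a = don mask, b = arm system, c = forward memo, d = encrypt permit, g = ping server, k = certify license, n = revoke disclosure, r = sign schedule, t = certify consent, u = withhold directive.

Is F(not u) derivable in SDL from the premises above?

Premise 10, F(k), is equivalent to O(not k).
The contrapositive of premise 9 (O(n -> k)) is O(not k -> not n), and O(not k) is already established, so O(not n).
The contrapositive of premise 2 (O(b -> n)) is O(not n -> not b), and O(not n) is already established, so O(not b).
Premise 3 is O(not r -> b); contrapositively O(not b -> r). Since O(not b) holds, K gives O(r).
From O(r) and premise 8, O(r -> not d), we obtain O(not d).
Premise 6, O(not u -> d), contraposes to O(not d -> u); with O(not d) we get O(u).
Premises 1, 4, 5, 7, 11 do not contribute to this derivation.
So O(u) holds, i.e. F(not u). The claim follows.

Yes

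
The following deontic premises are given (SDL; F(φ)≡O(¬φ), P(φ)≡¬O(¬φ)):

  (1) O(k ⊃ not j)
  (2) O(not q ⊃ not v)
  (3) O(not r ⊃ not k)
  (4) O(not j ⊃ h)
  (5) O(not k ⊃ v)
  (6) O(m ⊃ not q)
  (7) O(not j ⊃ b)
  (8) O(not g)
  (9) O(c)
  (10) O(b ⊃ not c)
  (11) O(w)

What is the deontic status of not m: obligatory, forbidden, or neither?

Obligatory

Premise 9 states O(c) outright.
The contrapositive of premise 10 (O(b ⊃ not c)) is O(c ⊃ not b), and O(c) is already established, so O(not b).
Premise 7, O(not j ⊃ b), contraposes to O(not b ⊃ j); with O(not b) we get O(j).
The contrapositive of premise 1 (O(k ⊃ not j)) is O(j ⊃ not k), and O(j) is already established, so O(not k).
With premise 5, O(not k ⊃ v), the K-axiom yields O(v).
The contrapositive of premise 2 (O(not q ⊃ not v)) is O(v ⊃ q), and O(v) is already established, so O(q).
The contrapositive of premise 6 (O(m ⊃ not q)) is O(q ⊃ not m), and O(q) is already established, so O(not m).
Premises 3, 4, 8, 11 do not contribute to this derivation.
Hence not m is obligatory.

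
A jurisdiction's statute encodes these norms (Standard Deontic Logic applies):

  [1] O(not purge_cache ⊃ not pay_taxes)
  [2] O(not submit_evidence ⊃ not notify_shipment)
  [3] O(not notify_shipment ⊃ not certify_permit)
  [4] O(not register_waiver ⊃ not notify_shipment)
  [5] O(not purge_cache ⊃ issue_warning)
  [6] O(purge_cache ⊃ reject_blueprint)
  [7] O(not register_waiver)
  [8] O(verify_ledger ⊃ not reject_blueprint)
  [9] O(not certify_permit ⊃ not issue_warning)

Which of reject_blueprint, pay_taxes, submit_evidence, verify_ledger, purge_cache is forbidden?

verify_ledger

From premise 7 we have O(not register_waiver).
From O(not register_waiver) and premise 4, O(not register_waiver ⊃ not notify_shipment), we obtain O(not notify_shipment).
From O(not notify_shipment) and premise 3, O(not notify_shipment ⊃ not certify_permit), we obtain O(not certify_permit).
From O(not certify_permit) and premise 9, O(not certify_permit ⊃ not issue_warning), we obtain O(not issue_warning).
Premise 5, O(not purge_cache ⊃ issue_warning), contraposes to O(not issue_warning ⊃ purge_cache); with O(not issue_warning) we get O(purge_cache).
Applying K to premise 6 (O(purge_cache ⊃ reject_blueprint)) and O(purge_cache) yields O(reject_blueprint).
Premise 8, O(verify_ledger ⊃ not reject_blueprint), contraposes to O(reject_blueprint ⊃ not verify_ledger); with O(reject_blueprint) we get O(not verify_ledger).
So O(not verify_ledger) holds, i.e. verify_ledger is forbidden. None of the other listed options is forbidden under the premises.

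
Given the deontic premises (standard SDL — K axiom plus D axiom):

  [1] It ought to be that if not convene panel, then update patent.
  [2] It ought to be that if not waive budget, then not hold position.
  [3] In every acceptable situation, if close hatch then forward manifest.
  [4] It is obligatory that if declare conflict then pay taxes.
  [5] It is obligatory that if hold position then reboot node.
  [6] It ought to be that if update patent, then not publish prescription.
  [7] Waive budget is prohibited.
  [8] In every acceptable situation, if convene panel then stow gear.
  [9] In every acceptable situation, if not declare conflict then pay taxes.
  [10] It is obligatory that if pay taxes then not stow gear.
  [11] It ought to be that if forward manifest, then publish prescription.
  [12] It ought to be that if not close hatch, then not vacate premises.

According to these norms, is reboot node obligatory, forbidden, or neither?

Premise 5 is O(hold_position → reboot_node), but O(hold_position) is not derivable from the premises, so it does not yield O(reboot_node).
No premise or chain of K-axiom applications forces O(reboot_node), and none forces O(¬reboot_node). So reboot_node is neither obligatory nor forbidden under these norms.

Neither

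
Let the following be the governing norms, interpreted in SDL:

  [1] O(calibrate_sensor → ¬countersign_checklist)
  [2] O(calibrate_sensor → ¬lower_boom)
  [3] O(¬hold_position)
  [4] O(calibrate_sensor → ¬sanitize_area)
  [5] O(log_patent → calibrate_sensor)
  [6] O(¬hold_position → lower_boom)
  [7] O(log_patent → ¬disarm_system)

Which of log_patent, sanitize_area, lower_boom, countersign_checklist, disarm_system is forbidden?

From premise 3 we have O(¬hold_position).
Premise 6 is O(¬hold_position → lower_boom); since O(¬hold_position), deontic closure gives O(lower_boom).
Premise 2 is O(calibrate_sensor → ¬lower_boom); contrapositively O(lower_boom → ¬calibrate_sensor). Since O(lower_boom) holds, K gives O(¬calibrate_sensor).
Premise 5 is O(log_patent → calibrate_sensor); contrapositively O(¬calibrate_sensor → ¬log_patent). Since O(¬calibrate_sensor) holds, K gives O(¬log_patent).
So O(¬log_patent) holds, i.e. log_patent is forbidden. None of the other listed options is forbidden under the premises.

log_patent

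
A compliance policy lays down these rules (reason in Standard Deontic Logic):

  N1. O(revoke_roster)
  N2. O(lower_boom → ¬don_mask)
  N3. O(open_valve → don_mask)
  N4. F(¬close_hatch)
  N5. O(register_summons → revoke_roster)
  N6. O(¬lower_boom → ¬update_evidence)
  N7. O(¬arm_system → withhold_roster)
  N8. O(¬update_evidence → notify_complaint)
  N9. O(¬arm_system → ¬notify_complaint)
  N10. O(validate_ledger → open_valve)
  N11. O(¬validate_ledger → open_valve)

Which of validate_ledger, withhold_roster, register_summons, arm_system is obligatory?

Premises 10 and 11 cover both cases: O(validate_ledger → open_valve) and O(¬validate_ledger → open_valve). Since validate_ledger ∨ ¬validate_ledger is a tautology, O(open_valve) follows.
From O(open_valve) and premise 3, O(open_valve → don_mask), we obtain O(don_mask).
The contrapositive of premise 2 (O(lower_boom → ¬don_mask)) is O(don_mask → ¬lower_boom), and O(don_mask) is already established, so O(¬lower_boom).
Premise 6 is O(¬lower_boom → ¬update_evidence); since O(¬lower_boom), deontic closure gives O(¬update_evidence).
Premise 8 is O(¬update_evidence → notify_complaint); since O(¬update_evidence), deontic closure gives O(notify_complaint).
The contrapositive of premise 9 (O(¬arm_system → ¬notify_complaint)) is O(notify_complaint → arm_system), and O(notify_complaint) is already established, so O(arm_system).
So O(arm_system) holds — arm_system is obligatory. None of the other listed options is made obligatory by any chain of premises.

arm_system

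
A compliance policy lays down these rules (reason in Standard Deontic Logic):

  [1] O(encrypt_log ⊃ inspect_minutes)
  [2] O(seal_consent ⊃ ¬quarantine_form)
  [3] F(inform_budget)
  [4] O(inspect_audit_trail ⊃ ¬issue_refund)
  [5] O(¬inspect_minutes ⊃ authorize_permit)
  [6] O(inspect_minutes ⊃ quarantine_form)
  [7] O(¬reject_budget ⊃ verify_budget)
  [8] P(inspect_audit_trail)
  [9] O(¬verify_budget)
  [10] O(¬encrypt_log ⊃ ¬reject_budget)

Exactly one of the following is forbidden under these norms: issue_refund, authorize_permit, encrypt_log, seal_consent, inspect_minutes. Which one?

seal_consent

From premise 9 we have O(¬verify_budget).
The contrapositive of premise 7 (O(¬reject_budget ⊃ verify_budget)) is O(¬verify_budget ⊃ reject_budget), and O(¬verify_budget) is already established, so O(reject_budget).
Premise 10, O(¬encrypt_log ⊃ ¬reject_budget), contraposes to O(reject_budget ⊃ encrypt_log); with O(reject_budget) we get O(encrypt_log).
From O(encrypt_log) and premise 1, O(encrypt_log ⊃ inspect_minutes), we obtain O(inspect_minutes).
With premise 6, O(inspect_minutes ⊃ quarantine_form), the K-axiom yields O(quarantine_form).
The contrapositive of premise 2 (O(seal_consent ⊃ ¬quarantine_form)) is O(quarantine_form ⊃ ¬seal_consent), and O(quarantine_form) is already established, so O(¬seal_consent).
So O(¬seal_consent) holds, i.e. seal_consent is forbidden. None of the other listed options is forbidden under the premises.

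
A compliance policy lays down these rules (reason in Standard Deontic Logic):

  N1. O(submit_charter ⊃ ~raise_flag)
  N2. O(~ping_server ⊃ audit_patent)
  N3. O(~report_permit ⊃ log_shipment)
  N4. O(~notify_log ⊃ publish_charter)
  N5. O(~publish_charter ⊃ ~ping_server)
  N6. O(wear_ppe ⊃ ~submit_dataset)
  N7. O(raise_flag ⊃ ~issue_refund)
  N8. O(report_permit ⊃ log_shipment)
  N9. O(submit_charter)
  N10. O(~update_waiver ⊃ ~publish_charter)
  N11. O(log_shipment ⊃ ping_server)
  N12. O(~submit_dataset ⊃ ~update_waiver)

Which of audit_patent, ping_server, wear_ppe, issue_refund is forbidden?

wear_ppe

By case analysis on ~report_permit: premise 3 gives O(~report_permit ⊃ log_shipment) and premise 8 gives O(report_permit ⊃ log_shipment), so O(log_shipment) either way.
Applying K to premise 11 (O(log_shipment ⊃ ping_server)) and O(log_shipment) yields O(ping_server).
The contrapositive of premise 5 (O(~publish_charter ⊃ ~ping_server)) is O(ping_server ⊃ publish_charter), and O(ping_server) is already established, so O(publish_charter).
Premise 10 is O(~update_waiver ⊃ ~publish_charter); contrapositively O(publish_charter ⊃ update_waiver). Since O(publish_charter) holds, K gives O(update_waiver).
Premise 12, O(~submit_dataset ⊃ ~update_waiver), contraposes to O(update_waiver ⊃ submit_dataset); with O(update_waiver) we get O(submit_dataset).
Premise 6 is O(wear_ppe ⊃ ~submit_dataset); contrapositively O(submit_dataset ⊃ ~wear_ppe). Since O(submit_dataset) holds, K gives O(~wear_ppe).
So O(~wear_ppe) holds, i.e. wear_ppe is forbidden. None of the other listed options is forbidden under the premises.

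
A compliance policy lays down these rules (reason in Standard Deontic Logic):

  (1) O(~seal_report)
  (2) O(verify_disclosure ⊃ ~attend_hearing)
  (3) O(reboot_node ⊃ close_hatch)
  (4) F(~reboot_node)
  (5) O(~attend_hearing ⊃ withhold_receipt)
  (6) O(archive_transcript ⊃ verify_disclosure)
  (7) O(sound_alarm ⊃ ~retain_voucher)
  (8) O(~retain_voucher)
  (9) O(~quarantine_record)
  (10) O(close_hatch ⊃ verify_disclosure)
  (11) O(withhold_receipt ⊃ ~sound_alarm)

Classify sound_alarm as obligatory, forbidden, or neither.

Forbidden

F(~reboot_node) at premise 4 means O(reboot_node).
Premise 3 is O(reboot_node ⊃ close_hatch); since O(reboot_node), deontic closure gives O(close_hatch).
With premise 10, O(close_hatch ⊃ verify_disclosure), the K-axiom yields O(verify_disclosure).
Premise 2 is O(verify_disclosure ⊃ ~attend_hearing); since O(verify_disclosure), deontic closure gives O(~attend_hearing).
Applying K to premise 5 (O(~attend_hearing ⊃ withhold_receipt)) and O(~attend_hearing) yields O(withhold_receipt).
With premise 11, O(withhold_receipt ⊃ ~sound_alarm), the K-axiom yields O(~sound_alarm).
Premises 1, 6, 7, 8, 9 do not contribute to this derivation.
Thus O(~sound_alarm), which is F(sound_alarm): sound_alarm is forbidden.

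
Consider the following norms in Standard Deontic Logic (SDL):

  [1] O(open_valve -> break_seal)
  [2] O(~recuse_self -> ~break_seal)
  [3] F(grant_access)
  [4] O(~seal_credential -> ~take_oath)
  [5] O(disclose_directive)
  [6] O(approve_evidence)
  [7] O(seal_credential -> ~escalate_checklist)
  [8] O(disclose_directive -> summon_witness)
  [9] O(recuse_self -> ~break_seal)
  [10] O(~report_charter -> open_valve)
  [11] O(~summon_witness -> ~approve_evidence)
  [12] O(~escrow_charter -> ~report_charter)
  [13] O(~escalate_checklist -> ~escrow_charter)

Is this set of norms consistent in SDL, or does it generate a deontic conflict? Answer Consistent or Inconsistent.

Consistent

Premise 11 is O(~summon_witness -> ~approve_evidence), but O(~summon_witness) is not derivable from the premises, so it does not yield O(~approve_evidence).
So O(~approve_evidence) is not derivable, and the apparent clash with O(approve_evidence) does not arise.
A world satisfying every obligation exists (e.g. approve_evidence=true, break_seal=false, disclose_directive=true, escalate_checklist=true, escrow_charter=true, grant_access=false, open_valve=false, recuse_self=false, report_charter=true, seal_credential=false, summon_witness=true, take_oath=false); no atom is both obligatory and forbidden, so the set is consistent.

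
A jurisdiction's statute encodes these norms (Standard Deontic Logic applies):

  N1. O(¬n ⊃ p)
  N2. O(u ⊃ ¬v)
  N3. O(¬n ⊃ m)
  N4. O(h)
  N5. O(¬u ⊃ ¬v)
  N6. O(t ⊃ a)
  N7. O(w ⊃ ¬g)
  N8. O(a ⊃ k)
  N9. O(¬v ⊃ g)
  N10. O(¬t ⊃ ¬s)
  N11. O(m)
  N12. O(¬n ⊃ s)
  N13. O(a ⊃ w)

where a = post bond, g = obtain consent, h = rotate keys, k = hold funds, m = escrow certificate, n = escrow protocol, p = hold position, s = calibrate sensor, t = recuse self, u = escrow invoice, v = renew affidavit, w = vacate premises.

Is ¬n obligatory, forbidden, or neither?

Forbidden

Premises 5 and 2 are O(¬u ⊃ ¬v) and O(u ⊃ ¬v); every ideal world satisfies ¬u or u, so in either case ¬v holds — hence O(¬v).
Applying K to premise 9 (O(¬v ⊃ g)) and O(¬v) yields O(g).
The contrapositive of premise 7 (O(w ⊃ ¬g)) is O(g ⊃ ¬w), and O(g) is already established, so O(¬w).
Premise 13 is O(a ⊃ w); contrapositively O(¬w ⊃ ¬a). Since O(¬w) holds, K gives O(¬a).
Premise 6 is O(t ⊃ a); contrapositively O(¬a ⊃ ¬t). Since O(¬a) holds, K gives O(¬t).
Applying K to premise 10 (O(¬t ⊃ ¬s)) and O(¬t) yields O(¬s).
Premise 12 is O(¬n ⊃ s); contrapositively O(¬s ⊃ n). Since O(¬s) holds, K gives O(n).
Premises 1, 3, 4, 8, 11 do not contribute to this derivation.
Thus O(n), which is F(¬n): ¬n is forbidden.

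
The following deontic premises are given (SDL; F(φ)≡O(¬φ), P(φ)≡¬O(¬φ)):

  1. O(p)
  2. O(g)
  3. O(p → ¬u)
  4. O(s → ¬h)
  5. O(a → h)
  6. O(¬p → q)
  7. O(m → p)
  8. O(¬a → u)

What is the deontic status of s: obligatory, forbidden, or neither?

From premise 1 we have O(p).
Applying K to premise 3 (O(p → ¬u)) and O(p) yields O(¬u).
Premise 8, O(¬a → u), contraposes to O(¬u → a); with O(¬u) we get O(a).
Applying K to premise 5 (O(a → h)) and O(a) yields O(h).
Premise 4, O(s → ¬h), contraposes to O(h → ¬s); with O(h) we get O(¬s).
Premises 2, 6, 7 do not contribute to this derivation.
Thus O(¬s), which is F(s): s is forbidden.

Forbidden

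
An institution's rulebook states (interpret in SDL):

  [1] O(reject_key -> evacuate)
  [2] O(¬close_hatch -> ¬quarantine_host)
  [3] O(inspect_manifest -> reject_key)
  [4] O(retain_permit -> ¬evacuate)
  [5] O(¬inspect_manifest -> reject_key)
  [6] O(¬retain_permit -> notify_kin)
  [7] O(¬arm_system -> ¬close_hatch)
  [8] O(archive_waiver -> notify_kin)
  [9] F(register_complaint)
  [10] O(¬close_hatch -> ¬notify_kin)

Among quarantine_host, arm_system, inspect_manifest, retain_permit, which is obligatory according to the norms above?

arm_system

By case analysis on ¬inspect_manifest: premise 5 gives O(¬inspect_manifest -> reject_key) and premise 3 gives O(inspect_manifest -> reject_key), so O(reject_key) either way.
From O(reject_key) and premise 1, O(reject_key -> evacuate), we obtain O(evacuate).
Premise 4 is O(retain_permit -> ¬evacuate); contrapositively O(evacuate -> ¬retain_permit). Since O(evacuate) holds, K gives O(¬retain_permit).
Applying K to premise 6 (O(¬retain_permit -> notify_kin)) and O(¬retain_permit) yields O(notify_kin).
Premise 10, O(¬close_hatch -> ¬notify_kin), contraposes to O(notify_kin -> close_hatch); with O(notify_kin) we get O(close_hatch).
Premise 7, O(¬arm_system -> ¬close_hatch), contraposes to O(close_hatch -> arm_system); with O(close_hatch) we get O(arm_system).
So O(arm_system) holds — arm_system is obligatory. None of the other listed options is made obligatory by any chain of premises.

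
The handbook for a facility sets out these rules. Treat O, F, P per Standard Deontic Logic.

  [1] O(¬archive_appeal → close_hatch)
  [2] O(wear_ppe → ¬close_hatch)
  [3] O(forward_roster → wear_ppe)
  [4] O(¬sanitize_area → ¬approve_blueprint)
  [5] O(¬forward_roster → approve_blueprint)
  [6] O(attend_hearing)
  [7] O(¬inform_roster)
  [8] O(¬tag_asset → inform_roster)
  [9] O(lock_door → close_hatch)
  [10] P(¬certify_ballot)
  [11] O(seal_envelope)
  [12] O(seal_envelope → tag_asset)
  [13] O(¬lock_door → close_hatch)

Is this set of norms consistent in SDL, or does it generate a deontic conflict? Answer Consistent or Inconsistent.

Consistent

Premise 8 is O(¬tag_asset → inform_roster), but O(¬tag_asset) is not derivable from the premises, so it does not yield O(inform_roster).
So O(inform_roster) is not derivable, and the apparent clash with O(¬inform_roster) does not arise.
A world satisfying every obligation exists (e.g. approve_blueprint=true, archive_appeal=false, attend_hearing=true, certify_ballot=false, close_hatch=true, forward_roster=false, inform_roster=false, lock_door=false, sanitize_area=true, seal_envelope=true, tag_asset=true, wear_ppe=false); no atom is both obligatory and forbidden, so the set is consistent.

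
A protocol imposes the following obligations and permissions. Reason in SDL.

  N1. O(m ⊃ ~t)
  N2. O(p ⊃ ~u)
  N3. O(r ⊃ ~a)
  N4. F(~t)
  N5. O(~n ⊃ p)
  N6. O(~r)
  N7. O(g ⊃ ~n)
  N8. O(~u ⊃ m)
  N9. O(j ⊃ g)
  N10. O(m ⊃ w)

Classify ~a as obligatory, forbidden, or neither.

Premise 3 is O(r ⊃ ~a), but O(r) is not derivable from the premises, so it does not yield O(~a).
No premise or chain of K-axiom applications forces O(~a), and none forces O(a). So ~a is neither obligatory nor forbidden under these norms.

Neither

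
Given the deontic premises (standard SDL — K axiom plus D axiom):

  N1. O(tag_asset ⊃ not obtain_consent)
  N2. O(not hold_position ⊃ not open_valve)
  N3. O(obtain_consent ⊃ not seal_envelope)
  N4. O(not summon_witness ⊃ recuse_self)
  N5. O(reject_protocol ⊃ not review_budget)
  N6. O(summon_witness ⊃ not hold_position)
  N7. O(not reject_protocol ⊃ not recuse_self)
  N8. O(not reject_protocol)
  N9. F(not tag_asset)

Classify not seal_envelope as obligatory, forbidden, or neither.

Neither

Premise 3 is O(obtain_consent ⊃ not seal_envelope), but O(obtain_consent) is not derivable from the premises, so it does not yield O(not seal_envelope).
No premise or chain of K-axiom applications forces O(not seal_envelope), and none forces O(seal_envelope). So not seal_envelope is neither obligatory nor forbidden under these norms.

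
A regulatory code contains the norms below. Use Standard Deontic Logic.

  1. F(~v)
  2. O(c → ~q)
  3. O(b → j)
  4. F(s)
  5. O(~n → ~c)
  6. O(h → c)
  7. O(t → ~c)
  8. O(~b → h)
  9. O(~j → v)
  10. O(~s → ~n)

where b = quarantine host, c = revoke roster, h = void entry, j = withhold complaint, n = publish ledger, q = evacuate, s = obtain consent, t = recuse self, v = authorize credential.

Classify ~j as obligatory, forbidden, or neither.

Forbidden

Premise 4, F(s), is equivalent to O(~s).
With premise 10, O(~s → ~n), the K-axiom yields O(~n).
From O(~n) and premise 5, O(~n → ~c), we obtain O(~c).
Premise 6 is O(h → c); contrapositively O(~c → ~h). Since O(~c) holds, K gives O(~h).
Premise 8, O(~b → h), contraposes to O(~h → b); with O(~h) we get O(b).
Applying K to premise 3 (O(b → j)) and O(b) yields O(j).
Premises 1, 2, 7, 9 do not contribute to this derivation.
Thus O(j), which is F(~j): ~j is forbidden.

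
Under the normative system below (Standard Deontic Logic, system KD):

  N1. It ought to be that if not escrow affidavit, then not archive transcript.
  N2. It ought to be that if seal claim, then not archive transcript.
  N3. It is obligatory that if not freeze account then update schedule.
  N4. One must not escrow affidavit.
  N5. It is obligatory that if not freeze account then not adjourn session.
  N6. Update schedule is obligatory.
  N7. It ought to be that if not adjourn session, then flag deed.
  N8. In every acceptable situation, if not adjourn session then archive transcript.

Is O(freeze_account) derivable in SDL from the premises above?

F(escrow_affidavit) at premise 4 means O(¬escrow_affidavit).
With premise 1, O(¬escrow_affidavit → ¬archive_transcript), the K-axiom yields O(¬archive_transcript).
The contrapositive of premise 8 (O(¬adjourn_session → archive_transcript)) is O(¬archive_transcript → adjourn_session), and O(¬archive_transcript) is already established, so O(adjourn_session).
Premise 5, O(¬freeze_account → ¬adjourn_session), contraposes to O(adjourn_session → freeze_account); with O(adjourn_session) we get O(freeze_account).
Premises 2, 3, 6, 7 do not contribute to this derivation.
So O(freeze_account) follows.

Yes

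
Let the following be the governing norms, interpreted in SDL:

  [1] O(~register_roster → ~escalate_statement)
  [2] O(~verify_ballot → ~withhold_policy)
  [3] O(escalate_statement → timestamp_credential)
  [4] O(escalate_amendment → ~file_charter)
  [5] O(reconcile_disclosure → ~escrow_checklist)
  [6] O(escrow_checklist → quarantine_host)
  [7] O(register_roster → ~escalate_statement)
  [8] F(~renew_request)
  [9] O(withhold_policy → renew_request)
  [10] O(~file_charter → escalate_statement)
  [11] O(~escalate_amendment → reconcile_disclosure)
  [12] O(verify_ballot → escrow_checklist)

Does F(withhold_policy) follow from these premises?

Yes

Premises 7 and 1 are O(register_roster → ~escalate_statement) and O(~register_roster → ~escalate_statement); every ideal world satisfies register_roster or ~register_roster, so in either case ~escalate_statement holds — hence O(~escalate_statement).
The contrapositive of premise 10 (O(~file_charter → escalate_statement)) is O(~escalate_statement → file_charter), and O(~escalate_statement) is already established, so O(file_charter).
The contrapositive of premise 4 (O(escalate_amendment → ~file_charter)) is O(file_charter → ~escalate_amendment), and O(file_charter) is already established, so O(~escalate_amendment).
From O(~escalate_amendment) and premise 11, O(~escalate_amendment → reconcile_disclosure), we obtain O(reconcile_disclosure).
Applying K to premise 5 (O(reconcile_disclosure → ~escrow_checklist)) and O(reconcile_disclosure) yields O(~escrow_checklist).
The contrapositive of premise 12 (O(verify_ballot → escrow_checklist)) is O(~escrow_checklist → ~verify_ballot), and O(~escrow_checklist) is already established, so O(~verify_ballot).
Applying K to premise 2 (O(~verify_ballot → ~withhold_policy)) and O(~verify_ballot) yields O(~withhold_policy).
Premises 3, 6, 8, 9 do not contribute to this derivation.
So O(~withhold_policy) holds, i.e. F(withhold_policy). The claim follows.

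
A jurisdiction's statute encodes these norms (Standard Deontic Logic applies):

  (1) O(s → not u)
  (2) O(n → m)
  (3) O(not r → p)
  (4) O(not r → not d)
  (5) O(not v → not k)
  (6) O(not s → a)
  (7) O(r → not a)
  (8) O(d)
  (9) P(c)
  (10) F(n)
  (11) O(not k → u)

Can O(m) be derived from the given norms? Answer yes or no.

Premise 2 is O(n → m), but O(n) is not derivable from the premises, so it does not yield O(m).
No other premise forces O(m). An ideal world satisfying every premise can still have m false, so O(m) is not derivable.

No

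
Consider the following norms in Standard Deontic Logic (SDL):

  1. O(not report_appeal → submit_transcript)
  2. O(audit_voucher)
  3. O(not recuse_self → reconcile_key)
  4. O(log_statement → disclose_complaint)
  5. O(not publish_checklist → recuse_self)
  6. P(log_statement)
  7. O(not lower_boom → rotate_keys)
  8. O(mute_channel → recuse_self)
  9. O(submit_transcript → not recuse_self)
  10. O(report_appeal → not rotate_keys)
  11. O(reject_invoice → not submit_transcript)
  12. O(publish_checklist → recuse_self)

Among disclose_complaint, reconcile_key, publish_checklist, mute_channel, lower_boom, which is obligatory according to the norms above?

lower_boom

By case analysis on publish_checklist: premise 12 gives O(publish_checklist → recuse_self) and premise 5 gives O(not publish_checklist → recuse_self), so O(recuse_self) either way.
Premise 9 is O(submit_transcript → not recuse_self); contrapositively O(recuse_self → not submit_transcript). Since O(recuse_self) holds, K gives O(not submit_transcript).
Premise 1 is O(not report_appeal → submit_transcript); contrapositively O(not submit_transcript → report_appeal). Since O(not submit_transcript) holds, K gives O(report_appeal).
With premise 10, O(report_appeal → not rotate_keys), the K-axiom yields O(not rotate_keys).
The contrapositive of premise 7 (O(not lower_boom → rotate_keys)) is O(not rotate_keys → lower_boom), and O(not rotate_keys) is already established, so O(lower_boom).
So O(lower_boom) holds — lower_boom is obligatory. None of the other listed options is made obligatory by any chain of premises.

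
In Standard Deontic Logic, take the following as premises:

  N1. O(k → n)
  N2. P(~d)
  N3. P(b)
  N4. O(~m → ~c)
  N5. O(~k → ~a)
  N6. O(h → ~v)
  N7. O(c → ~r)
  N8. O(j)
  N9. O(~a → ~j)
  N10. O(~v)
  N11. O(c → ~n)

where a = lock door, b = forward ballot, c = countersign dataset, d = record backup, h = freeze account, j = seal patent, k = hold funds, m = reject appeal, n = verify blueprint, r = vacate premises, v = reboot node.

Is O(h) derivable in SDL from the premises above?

Premise 6 is O(h → ~v); even if O(~v) held, inferring O(h) would be affirming the consequent — invalid.
No other premise forces O(h). An ideal world satisfying every premise can still have h false, so O(h) is not derivable.

No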